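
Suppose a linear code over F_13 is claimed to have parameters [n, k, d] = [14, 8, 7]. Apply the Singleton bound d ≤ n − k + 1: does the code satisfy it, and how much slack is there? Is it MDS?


Singleton RHS = n − k + 1 = 7, slack = 0, bound satisfied, MDS.

Singleton bound: d ≤ n − k + 1.
Here n = 14, k = 8, so n − k + 1 = 7.
Given d = 7, check d ≤ 7: YES.
Slack = (n − k + 1) − d = 0.
The code is MDS (slack = 0).
Description: the claimed parameters are [14, 8, 7]_13; such a code would be MDS (meets Singleton bound).


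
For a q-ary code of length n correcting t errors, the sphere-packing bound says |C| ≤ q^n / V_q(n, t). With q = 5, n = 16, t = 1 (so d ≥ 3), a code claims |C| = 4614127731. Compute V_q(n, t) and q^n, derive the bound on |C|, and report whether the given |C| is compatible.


V_q(n, t) = 65, q^n = 152587890625, Hamming bound = 2347506009, |C| = 4614127731 > bound (violated).

Step 1: Compute V_q(n, t) = Σ_{j=0}^1 C(n, j) (q−1)^j.
  j = 0: C(16,0)·(4)^0 = 1·1 = 1.
  j = 1: C(16,1)·(4)^1 = 16·4 = 64.
  V_q(n, t) = 1 + 64 = 65.
Step 2: q^n = 5^16 = 152587890625.
Step 3: Hamming bound ⌊q^n / V_q(n,t)⌋ = ⌊152587890625/65⌋ = 2347506009.
Step 4: Compare |C| = 4614127731 to 2347506009: violated.
The claimed |C| lies above the Hamming bound, so no 5-ary code of length 16 with d ≥ 3 can have 4614127731 codewords.


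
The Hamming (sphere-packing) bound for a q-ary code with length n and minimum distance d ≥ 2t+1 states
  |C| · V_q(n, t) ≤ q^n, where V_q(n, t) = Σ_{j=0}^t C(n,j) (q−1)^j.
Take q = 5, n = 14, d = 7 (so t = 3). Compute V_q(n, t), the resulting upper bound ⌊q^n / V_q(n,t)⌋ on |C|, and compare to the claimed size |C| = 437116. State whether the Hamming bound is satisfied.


V_q(n, t) = 24809, q^n = 6103515625, Hamming bound = 246020, |C| = 437116 > bound (violated).

Step 1: Compute V_q(n, t) = Σ_{j=0}^3 C(n, j) (q−1)^j.
  j = 0: C(14,0)·(4)^0 = 1·1 = 1.
  j = 1: C(14,1)·(4)^1 = 14·4 = 56.
  j = 2: C(14,2)·(4)^2 = 91·16 = 1456.
  j = 3: C(14,3)·(4)^3 = 364·64 = 23296.
  V_q(n, t) = 1 + 56 + 1456 + 23296 = 24809.
Step 2: q^n = 5^14 = 6103515625.
Step 3: Hamming bound ⌊q^n / V_q(n,t)⌋ = ⌊6103515625/24809⌋ = 246020.
Step 4: Compare |C| = 437116 to 246020: violated.
The claimed |C| lies above the Hamming bound, so no 5-ary code of length 14 with d ≥ 7 can have 437116 codewords.


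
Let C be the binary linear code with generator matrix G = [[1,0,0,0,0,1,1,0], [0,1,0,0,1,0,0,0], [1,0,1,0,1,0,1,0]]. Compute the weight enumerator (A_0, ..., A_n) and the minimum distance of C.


Weight distribution: A_0 = 1, A_2 = 1, A_3 = 3, A_4 = 2, A_5 = 1. Minimum distance d = 2.

Enumerate all 2^3 = 8 messages m ∈ F_2^3.
For each, compute codeword c = mG in F_2^8, then tally its weight.
  m = 000 → c = 00000000, weight = 0.
  m = 100 → c = 10000110, weight = 3.
  m = 010 → c = 01001000, weight = 2.
  m = 110 → c = 11001110, weight = 5.
  m = 001 → c = 10101010, weight = 4.
  m = 101 → c = 00101100, weight = 3.
  m = 011 → c = 11100010, weight = 4.
  m = 111 → c = 01100100, weight = 3.
Tally weights:
  weight 0: 1 codewords.
  weight 2: 1 codewords.
  weight 3: 3 codewords.
  weight 4: 2 codewords.
  weight 5: 1 codewords.
Minimum distance d = smallest w > 0 with A_w > 0 = 2.
Sanity: Σ A_w = 8 = 2^3 = 8 ✓.


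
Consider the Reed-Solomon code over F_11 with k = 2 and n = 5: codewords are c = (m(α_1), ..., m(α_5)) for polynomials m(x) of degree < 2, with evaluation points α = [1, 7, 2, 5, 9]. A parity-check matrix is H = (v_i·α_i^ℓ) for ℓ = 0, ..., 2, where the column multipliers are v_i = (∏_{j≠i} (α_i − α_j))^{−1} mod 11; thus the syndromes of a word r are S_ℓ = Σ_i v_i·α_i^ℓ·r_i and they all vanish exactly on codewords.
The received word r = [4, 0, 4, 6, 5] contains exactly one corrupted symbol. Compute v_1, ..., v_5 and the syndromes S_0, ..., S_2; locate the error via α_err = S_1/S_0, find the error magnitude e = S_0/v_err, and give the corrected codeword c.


S = (6, 6, 6), error at position 1, error magnitude e = 8, c = [7, 0, 4, 6, 5].

Step 1: column multipliers v_i = (∏_{j≠i}(α_i − α_j))^{−1} mod 11.
  i = 1 (α = 1): (1−7)(1−2)(1−5)(1−9) = (−6)·(−1)·(−4)·(−8) = 192 ≡ 5, so v_1 = 5^{−1} = 9 (mod 11).
  i = 2 (α = 7): (7−1)(7−2)(7−5)(7−9) = 6·5·2·(−2) = −120 ≡ 1, so v_2 = 1^{−1} = 1 (mod 11).
  i = 3 (α = 2): (2−1)(2−7)(2−5)(2−9) = 1·(−5)·(−3)·(−7) = −105 ≡ 5, so v_3 = 5^{−1} = 9 (mod 11).
  i = 4 (α = 5): (5−1)(5−7)(5−2)(5−9) = 4·(−2)·3·(−4) = 96 ≡ 8, so v_4 = 8^{−1} = 7 (mod 11).
  i = 5 (α = 9): (9−1)(9−7)(9−2)(9−5) = 8·2·7·4 = 448 ≡ 8, so v_5 = 8^{−1} = 7 (mod 11).
  v = [9, 1, 9, 7, 7].
Step 2: syndromes of r = [4, 0, 4, 6, 5] (all sums mod 11).
  S_0 = Σ v_i r_i = 9·4 + 1·0 + 9·4 + 7·6 + 7·5 = 149 ≡ 6.
  S_1 = Σ v_i α_i r_i = 9·1·4 + 1·7·0 + 9·2·4 + 7·5·6 + 7·9·5 = 633 ≡ 6.
  α_i^2 mod 11 = [1, 5, 4, 3, 4].
  S_2 = Σ v_i α_i^2 r_i = 9·1·4 + 1·5·0 + 9·4·4 + 7·3·6 + 7·4·5 = 446 ≡ 6.
  S = (6, 6, 6) ≠ 0, so r is not a codeword (an error is present).
Step 3: locate the error. For a single error e at position i, S_ℓ = v_i·e·α_i^ℓ, so α_err = S_1/S_0.
  S_0^{−1} = 6^{−1} = 2 (mod 11), so α_err = 6·2 = 12 ≡ 1 = α_1. Error position i = 1.
  Consistency check: S_2/S_1 = 6·2 = 12 ≡ 1 = α_err ✓ (single-error assumption holds).
Step 4: error magnitude e = S_0/v_1 = S_0·∏_{j≠1}(α_1 − α_j) = 6·5 = 30 ≡ 8 (mod 11).
Step 5: correct position 1: c_1 = r_1 − e = 4 − 8 ≡ 7 (mod 11). Hence c = [7, 0, 4, 6, 5].
  Check: interpolating c through the α_i gives m(x) = 10 + 8·x (degree < 2) with m(α_i) = c_i for every i, so c is indeed a codeword.


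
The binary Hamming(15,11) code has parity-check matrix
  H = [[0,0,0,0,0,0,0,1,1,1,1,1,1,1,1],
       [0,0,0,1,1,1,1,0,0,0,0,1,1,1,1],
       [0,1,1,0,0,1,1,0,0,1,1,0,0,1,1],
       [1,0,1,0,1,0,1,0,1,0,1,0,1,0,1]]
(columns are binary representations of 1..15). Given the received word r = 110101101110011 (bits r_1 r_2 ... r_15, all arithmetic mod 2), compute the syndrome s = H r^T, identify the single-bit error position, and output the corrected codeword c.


s = (1, 1, 1, 1)^T, error position = 15, corrected codeword c = 110101101110010

Compute s = H r^T mod 2 one row at a time:
  s_1 = 0 + 1 + 1 + 1 + 0 + 0 + 1 + 1 = 5 ≡ 1 (mod 2).
  s_2 = 1 + 0 + 1 + 1 + 0 + 0 + 1 + 1 = 5 ≡ 1 (mod 2).
  s_3 = 1 + 0 + 1 + 1 + 1 + 1 + 1 + 1 = 7 ≡ 1 (mod 2).
  s_4 = 1 + 0 + 0 + 1 + 1 + 1 + 0 + 1 = 5 ≡ 1 (mod 2).
s = (1, 1, 1, 1)^T — this equals column 15 of H (binary 1111), so error is at position 15.
Correct: flip bit 15 of r = 110101101110011 to get c = 110101101110010.


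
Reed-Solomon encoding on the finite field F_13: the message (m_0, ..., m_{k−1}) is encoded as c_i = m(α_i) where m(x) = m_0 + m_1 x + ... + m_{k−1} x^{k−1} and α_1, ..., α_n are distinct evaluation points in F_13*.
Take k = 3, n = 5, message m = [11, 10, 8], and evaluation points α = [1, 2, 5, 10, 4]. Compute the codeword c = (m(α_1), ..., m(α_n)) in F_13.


c = [3, 11, 1, 1, 10]

Message polynomial: m(x) = 11 + 10·x + 8·x^2 (mod 13).
For each evaluation point α_i, compute m(α_i) mod 13:
  α_1 = 1: Horner steps 8 → 5 → 3, so m(1) = 3.
  α_2 = 2: Horner steps 8 → 0 → 11, so m(2) = 11.
  α_3 = 5: Horner steps 8 → 11 → 1, so m(5) = 1.
  α_4 = 10: Horner steps 8 → 12 → 1, so m(10) = 1.
  α_5 = 4: Horner steps 8 → 3 → 10, so m(4) = 10.
Codeword c = [3, 11, 1, 1, 10] ∈ F_13^5.


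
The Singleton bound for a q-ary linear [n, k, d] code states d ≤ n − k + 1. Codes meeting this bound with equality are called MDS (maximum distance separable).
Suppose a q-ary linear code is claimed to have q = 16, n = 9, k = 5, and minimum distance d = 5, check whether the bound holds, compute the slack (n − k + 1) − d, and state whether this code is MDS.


Singleton RHS = n − k + 1 = 5, slack = 0, bound satisfied, MDS.

Singleton bound: d ≤ n − k + 1.
Here n = 9, k = 5, so n − k + 1 = 5.
Given d = 5, check d ≤ 5: YES.
Slack = (n − k + 1) − d = 0.
The code is MDS (slack = 0).
Description: the claimed parameters are [9, 5, 5]_16; such a code would be MDS (meets Singleton bound).


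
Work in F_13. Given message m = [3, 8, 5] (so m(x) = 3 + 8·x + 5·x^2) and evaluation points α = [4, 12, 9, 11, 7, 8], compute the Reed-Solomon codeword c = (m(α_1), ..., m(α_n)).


c = [11, 0, 12, 7, 5, 10]

Message polynomial: m(x) = 3 + 8·x + 5·x^2 (mod 13).
For each evaluation point α_i, compute m(α_i) mod 13:
  α_1 = 4: Horner steps 5 → 2 → 11, so m(4) = 11.
  α_2 = 12: Horner steps 5 → 3 → 0, so m(12) = 0.
  α_3 = 9: Horner steps 5 → 1 → 12, so m(9) = 12.
  α_4 = 11: Horner steps 5 → 11 → 7, so m(11) = 7.
  α_5 = 7: Horner steps 5 → 4 → 5, so m(7) = 5.
  α_6 = 8: Horner steps 5 → 9 → 10, so m(8) = 10.
Codeword c = [11, 0, 12, 7, 5, 10] ∈ F_13^6.


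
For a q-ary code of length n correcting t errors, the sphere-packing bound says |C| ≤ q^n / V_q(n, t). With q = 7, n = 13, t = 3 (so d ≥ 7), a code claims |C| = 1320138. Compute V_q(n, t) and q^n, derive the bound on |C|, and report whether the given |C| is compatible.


V_q(n, t) = 64663, q^n = 96889010407, Hamming bound = 1498368, |C| = 1320138 ≤ bound (satisfied).

Step 1: Compute V_q(n, t) = Σ_{j=0}^3 C(n, j) (q−1)^j.
  j = 0: C(13,0)·(6)^0 = 1·1 = 1.
  j = 1: C(13,1)·(6)^1 = 13·6 = 78.
  j = 2: C(13,2)·(6)^2 = 78·36 = 2808.
  j = 3: C(13,3)·(6)^3 = 286·216 = 61776.
  V_q(n, t) = 1 + 78 + 2808 + 61776 = 64663.
Step 2: q^n = 7^13 = 96889010407.
Step 3: Hamming bound ⌊q^n / V_q(n,t)⌋ = ⌊96889010407/64663⌋ = 1498368.
Step 4: Compare |C| = 1320138 to 1498368: satisfied.
The claimed |C| lies below the Hamming bound.


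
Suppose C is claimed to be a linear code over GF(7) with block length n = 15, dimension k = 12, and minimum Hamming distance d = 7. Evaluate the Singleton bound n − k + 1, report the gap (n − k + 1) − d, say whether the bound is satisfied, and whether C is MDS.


Singleton RHS = n − k + 1 = 4, slack = -3, bound violated (no such code; not MDS).

Singleton bound: d ≤ n − k + 1.
Here n = 15, k = 12, so n − k + 1 = 4.
Given d = 7, check d ≤ 4: NO.
Slack = (n − k + 1) − d = -3.
The slack is negative: d = 7 exceeds n − k + 1 = 4 by 3, so the Singleton bound is violated and no linear [15, 12, 7]_7 code can exist. In particular it is not MDS (MDS requires d = n − k + 1 exactly).
Description: the claimed parameters are [15, 12, 7]_7; such a code would be impossible (violates the Singleton bound).


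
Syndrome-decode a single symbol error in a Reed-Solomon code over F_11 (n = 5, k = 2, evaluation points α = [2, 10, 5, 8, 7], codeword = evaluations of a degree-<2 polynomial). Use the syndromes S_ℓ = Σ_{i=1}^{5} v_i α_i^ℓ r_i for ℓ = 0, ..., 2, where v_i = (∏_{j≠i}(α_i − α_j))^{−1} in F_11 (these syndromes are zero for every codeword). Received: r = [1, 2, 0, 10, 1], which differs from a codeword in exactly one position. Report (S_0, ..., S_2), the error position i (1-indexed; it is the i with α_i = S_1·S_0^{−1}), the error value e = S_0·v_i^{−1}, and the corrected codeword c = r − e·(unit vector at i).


S = (8, 1, 7), error at position 5, error magnitude e = 9, c = [1, 2, 0, 10, 3].

Step 1: column multipliers v_i = (∏_{j≠i}(α_i − α_j))^{−1} mod 11.
  i = 1 (α = 2): (2−10)(2−5)(2−8)(2−7) = (−8)·(−3)·(−6)·(−5) = 720 ≡ 5, so v_1 = 5^{−1} = 9 (mod 11).
  i = 2 (α = 10): (10−2)(10−5)(10−8)(10−7) = 8·5·2·3 = 240 ≡ 9, so v_2 = 9^{−1} = 5 (mod 11).
  i = 3 (α = 5): (5−2)(5−10)(5−8)(5−7) = 3·(−5)·(−3)·(−2) = −90 ≡ 9, so v_3 = 9^{−1} = 5 (mod 11).
  i = 4 (α = 8): (8−2)(8−10)(8−5)(8−7) = 6·(−2)·3·1 = −36 ≡ 8, so v_4 = 8^{−1} = 7 (mod 11).
  i = 5 (α = 7): (7−2)(7−10)(7−5)(7−8) = 5·(−3)·2·(−1) = 30 ≡ 8, so v_5 = 8^{−1} = 7 (mod 11).
  v = [9, 5, 5, 7, 7].
Step 2: syndromes of r = [1, 2, 0, 10, 1] (all sums mod 11).
  S_0 = Σ v_i r_i = 9·1 + 5·2 + 5·0 + 7·10 + 7·1 = 96 ≡ 8.
  S_1 = Σ v_i α_i r_i = 9·2·1 + 5·10·2 + 5·5·0 + 7·8·10 + 7·7·1 = 727 ≡ 1.
  α_i^2 mod 11 = [4, 1, 3, 9, 5].
  S_2 = Σ v_i α_i^2 r_i = 9·4·1 + 5·1·2 + 5·3·0 + 7·9·10 + 7·5·1 = 711 ≡ 7.
  S = (8, 1, 7) ≠ 0, so r is not a codeword (an error is present).
Step 3: locate the error. For a single error e at position i, S_ℓ = v_i·e·α_i^ℓ, so α_err = S_1/S_0.
  S_0^{−1} = 8^{−1} = 7 (mod 11), so α_err = 1·7 = 7 ≡ 7 = α_5. Error position i = 5.
  Consistency check: S_2/S_1 = 7·1 = 7 ≡ 7 = α_err ✓ (single-error assumption holds).
Step 4: error magnitude e = S_0/v_5 = S_0·∏_{j≠5}(α_5 − α_j) = 8·8 = 64 ≡ 9 (mod 11).
Step 5: correct position 5: c_5 = r_5 − e = 1 − 9 ≡ 3 (mod 11). Hence c = [1, 2, 0, 10, 3].
  Check: interpolating c through the α_i gives m(x) = 9 + 7·x (degree < 2) with m(α_i) = c_i for every i, so c is indeed a codeword.


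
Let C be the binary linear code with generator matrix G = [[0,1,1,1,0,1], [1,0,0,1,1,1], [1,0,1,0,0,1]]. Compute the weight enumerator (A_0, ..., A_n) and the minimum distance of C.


Weight distribution: A_0 = 1, A_3 = 4, A_4 = 3. Minimum distance d = 3.

Enumerate all 2^3 = 8 messages m ∈ F_2^3.
For each, compute codeword c = mG in F_2^6, then tally its weight.
  m = 000 → c = 000000, weight = 0.
  m = 100 → c = 011101, weight = 4.
  m = 010 → c = 100111, weight = 4.
  m = 110 → c = 111010, weight = 4.
  m = 001 → c = 101001, weight = 3.
  m = 101 → c = 110100, weight = 3.
  m = 011 → c = 001110, weight = 3.
  m = 111 → c = 010011, weight = 3.
Tally weights:
  weight 0: 1 codewords.
  weight 3: 4 codewords.
  weight 4: 3 codewords.
Minimum distance d = smallest w > 0 with A_w > 0 = 3.
Sanity: Σ A_w = 8 = 2^3 = 8 ✓.


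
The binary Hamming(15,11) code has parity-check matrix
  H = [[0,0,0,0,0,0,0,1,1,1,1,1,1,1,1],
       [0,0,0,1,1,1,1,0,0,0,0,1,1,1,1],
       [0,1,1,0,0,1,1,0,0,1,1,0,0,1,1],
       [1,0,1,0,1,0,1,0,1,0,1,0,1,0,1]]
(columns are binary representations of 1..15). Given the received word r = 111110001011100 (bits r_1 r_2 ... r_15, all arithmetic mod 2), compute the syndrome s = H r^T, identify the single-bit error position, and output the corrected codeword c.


s = (0, 0, 1, 0)^T, error position = 2, corrected codeword c = 101110001011100

Compute s = H r^T mod 2 one row at a time:
  s_1 = 0 + 1 + 0 + 1 + 1 + 1 + 0 + 0 = 4 ≡ 0 (mod 2).
  s_2 = 1 + 1 + 0 + 0 + 1 + 1 + 0 + 0 = 4 ≡ 0 (mod 2).
  s_3 = 1 + 1 + 0 + 0 + 0 + 1 + 0 + 0 = 3 ≡ 1 (mod 2).
  s_4 = 1 + 1 + 1 + 0 + 1 + 1 + 1 + 0 = 6 ≡ 0 (mod 2).
s = (0, 0, 1, 0)^T — this equals column 2 of H (binary 0010), so error is at position 2.
Correct: flip bit 2 of r = 111110001011100 to get c = 101110001011100.


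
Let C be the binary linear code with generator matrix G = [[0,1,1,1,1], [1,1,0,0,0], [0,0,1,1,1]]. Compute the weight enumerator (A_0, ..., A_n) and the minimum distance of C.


Weight distribution: A_0 = 1, A_1 = 2, A_2 = 1, A_3 = 1, A_4 = 2, A_5 = 1. Minimum distance d = 1.

Enumerate all 2^3 = 8 messages m ∈ F_2^3.
For each, compute codeword c = mG in F_2^5, then tally its weight.
  m = 000 → c = 00000, weight = 0.
  m = 100 → c = 01111, weight = 4.
  m = 010 → c = 11000, weight = 2.
  m = 110 → c = 10111, weight = 4.
  m = 001 → c = 00111, weight = 3.
  m = 101 → c = 01000, weight = 1.
  m = 011 → c = 11111, weight = 5.
  m = 111 → c = 10000, weight = 1.
Tally weights:
  weight 0: 1 codewords.
  weight 1: 2 codewords.
  weight 2: 1 codewords.
  weight 3: 1 codewords.
  weight 4: 2 codewords.
  weight 5: 1 codewords.
Minimum distance d = smallest w > 0 with A_w > 0 = 1.
Sanity: Σ A_w = 8 = 2^3 = 8 ✓.


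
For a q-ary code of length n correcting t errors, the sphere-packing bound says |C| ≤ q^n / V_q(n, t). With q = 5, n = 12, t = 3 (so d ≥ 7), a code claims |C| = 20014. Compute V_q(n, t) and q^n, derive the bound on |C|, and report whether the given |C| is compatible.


V_q(n, t) = 15185, q^n = 244140625, Hamming bound = 16077, |C| = 20014 > bound (violated).

Step 1: Compute V_q(n, t) = Σ_{j=0}^3 C(n, j) (q−1)^j.
  j = 0: C(12,0)·(4)^0 = 1·1 = 1.
  j = 1: C(12,1)·(4)^1 = 12·4 = 48.
  j = 2: C(12,2)·(4)^2 = 66·16 = 1056.
  j = 3: C(12,3)·(4)^3 = 220·64 = 14080.
  V_q(n, t) = 1 + 48 + 1056 + 14080 = 15185.
Step 2: q^n = 5^12 = 244140625.
Step 3: Hamming bound ⌊q^n / V_q(n,t)⌋ = ⌊244140625/15185⌋ = 16077.
Step 4: Compare |C| = 20014 to 16077: violated.
The claimed |C| lies above the Hamming bound, so no 5-ary code of length 12 with d ≥ 7 can have 20014 codewords.


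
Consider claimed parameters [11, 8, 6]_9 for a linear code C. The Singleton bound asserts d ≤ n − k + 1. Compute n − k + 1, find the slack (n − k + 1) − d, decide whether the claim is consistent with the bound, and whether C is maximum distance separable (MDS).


Singleton RHS = n − k + 1 = 4, slack = -2, bound violated (no such code; not MDS).

Singleton bound: d ≤ n − k + 1.
Here n = 11, k = 8, so n − k + 1 = 4.
Given d = 6, check d ≤ 4: NO.
Slack = (n − k + 1) − d = -2.
The slack is negative: d = 6 exceeds n − k + 1 = 4 by 2, so the Singleton bound is violated and no linear [11, 8, 6]_9 code can exist. In particular it is not MDS (MDS requires d = n − k + 1 exactly).
Description: the claimed parameters are [11, 8, 6]_9; such a code would be impossible (violates the Singleton bound).


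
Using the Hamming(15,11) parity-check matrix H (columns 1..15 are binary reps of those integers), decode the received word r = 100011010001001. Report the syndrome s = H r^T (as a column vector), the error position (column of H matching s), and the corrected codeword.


s = (1, 0, 0, 1)^T, error position = 9, corrected codeword c = 100011011001001

Compute s = H r^T mod 2 one row at a time:
  s_1 = 1 + 0 + 0 + 0 + 1 + 0 + 0 + 1 = 3 ≡ 1 (mod 2).
  s_2 = 0 + 1 + 1 + 0 + 1 + 0 + 0 + 1 = 4 ≡ 0 (mod 2).
  s_3 = 0 + 0 + 1 + 0 + 0 + 0 + 0 + 1 = 2 ≡ 0 (mod 2).
  s_4 = 1 + 0 + 1 + 0 + 0 + 0 + 0 + 1 = 3 ≡ 1 (mod 2).
s = (1, 0, 0, 1)^T — this equals column 9 of H (binary 1001), so error is at position 9.
Correct: flip bit 9 of r = 100011010001001 to get c = 100011011001001.


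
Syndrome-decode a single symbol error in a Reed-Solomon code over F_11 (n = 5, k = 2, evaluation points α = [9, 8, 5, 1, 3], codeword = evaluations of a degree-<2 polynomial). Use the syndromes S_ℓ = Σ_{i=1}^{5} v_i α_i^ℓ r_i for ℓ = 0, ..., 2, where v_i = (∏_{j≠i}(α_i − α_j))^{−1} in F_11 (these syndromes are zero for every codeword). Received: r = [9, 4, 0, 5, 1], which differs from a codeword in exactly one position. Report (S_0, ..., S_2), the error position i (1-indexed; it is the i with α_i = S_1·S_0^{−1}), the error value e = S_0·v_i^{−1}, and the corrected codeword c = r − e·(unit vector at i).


S = (10, 10, 10), error at position 4, error magnitude e = 3, c = [9, 4, 0, 2, 1].

Step 1: column multipliers v_i = (∏_{j≠i}(α_i − α_j))^{−1} mod 11.
  i = 1 (α = 9): (9−8)(9−5)(9−1)(9−3) = 1·4·8·6 = 192 ≡ 5, so v_1 = 5^{−1} = 9 (mod 11).
  i = 2 (α = 8): (8−9)(8−5)(8−1)(8−3) = (−1)·3·7·5 = −105 ≡ 5, so v_2 = 5^{−1} = 9 (mod 11).
  i = 3 (α = 5): (5−9)(5−8)(5−1)(5−3) = (−4)·(−3)·4·2 = 96 ≡ 8, so v_3 = 8^{−1} = 7 (mod 11).
  i = 4 (α = 1): (1−9)(1−8)(1−5)(1−3) = (−8)·(−7)·(−4)·(−2) = 448 ≡ 8, so v_4 = 8^{−1} = 7 (mod 11).
  i = 5 (α = 3): (3−9)(3−8)(3−5)(3−1) = (−6)·(−5)·(−2)·2 = −120 ≡ 1, so v_5 = 1^{−1} = 1 (mod 11).
  v = [9, 9, 7, 7, 1].
Step 2: syndromes of r = [9, 4, 0, 5, 1] (all sums mod 11).
  S_0 = Σ v_i r_i = 9·9 + 9·4 + 7·0 + 7·5 + 1·1 = 153 ≡ 10.
  S_1 = Σ v_i α_i r_i = 9·9·9 + 9·8·4 + 7·5·0 + 7·1·5 + 1·3·1 = 1055 ≡ 10.
  α_i^2 mod 11 = [4, 9, 3, 1, 9].
  S_2 = Σ v_i α_i^2 r_i = 9·4·9 + 9·9·4 + 7·3·0 + 7·1·5 + 1·9·1 = 692 ≡ 10.
  S = (10, 10, 10) ≠ 0, so r is not a codeword (an error is present).
Step 3: locate the error. For a single error e at position i, S_ℓ = v_i·e·α_i^ℓ, so α_err = S_1/S_0.
  S_0^{−1} = 10^{−1} = 10 (mod 11), so α_err = 10·10 = 100 ≡ 1 = α_4. Error position i = 4.
  Consistency check: S_2/S_1 = 10·10 = 100 ≡ 1 = α_err ✓ (single-error assumption holds).
Step 4: error magnitude e = S_0/v_4 = S_0·∏_{j≠4}(α_4 − α_j) = 10·8 = 80 ≡ 3 (mod 11).
Step 5: correct position 4: c_4 = r_4 − e = 5 − 3 ≡ 2 (mod 11). Hence c = [9, 4, 0, 2, 1].
  Check: interpolating c through the α_i gives m(x) = 8 + 5·x (degree < 2) with m(α_i) = c_i for every i, so c is indeed a codeword.


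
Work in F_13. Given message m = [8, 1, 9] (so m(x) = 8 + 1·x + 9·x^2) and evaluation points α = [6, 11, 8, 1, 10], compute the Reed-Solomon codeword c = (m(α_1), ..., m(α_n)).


c = [0, 3, 7, 5, 8]

Message polynomial: m(x) = 8 + 1·x + 9·x^2 (mod 13).
For each evaluation point α_i, compute m(α_i) mod 13:
  α_1 = 6: Horner steps 9 → 3 → 0, so m(6) = 0.
  α_2 = 11: Horner steps 9 → 9 → 3, so m(11) = 3.
  α_3 = 8: Horner steps 9 → 8 → 7, so m(8) = 7.
  α_4 = 1: Horner steps 9 → 10 → 5, so m(1) = 5.
  α_5 = 10: Horner steps 9 → 0 → 8, so m(10) = 8.
Codeword c = [0, 3, 7, 5, 8] ∈ F_13^5.


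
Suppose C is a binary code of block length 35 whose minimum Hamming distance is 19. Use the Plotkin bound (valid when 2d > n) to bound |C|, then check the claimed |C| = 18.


Plotkin bound M ≤ 12; given |C| = 18 > bound (violated).

Check applicability: 2d = 38, n = 35.
2d − n = 3 > 0, so Plotkin applies.
Compute d/(2d−n) = 19/3 ≈ 6.3333.
⌊d/(2d−n)⌋ = 6.
Plotkin bound: M ≤ 2·6 = 12.
Given |C| = 18, check: VIOLATED.
This |C| is above the Plotkin bound, so no binary code with n = 35, d = 19 and 18 codewords exists.


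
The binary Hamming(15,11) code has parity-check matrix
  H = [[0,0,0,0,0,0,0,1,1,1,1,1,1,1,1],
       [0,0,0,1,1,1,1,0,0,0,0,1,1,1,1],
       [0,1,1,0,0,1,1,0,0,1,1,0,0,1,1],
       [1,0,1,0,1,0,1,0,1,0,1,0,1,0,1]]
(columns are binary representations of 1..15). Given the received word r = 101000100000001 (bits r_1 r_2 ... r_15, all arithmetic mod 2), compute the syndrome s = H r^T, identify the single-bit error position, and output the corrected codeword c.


s = (1, 0, 1, 0)^T, error position = 10, corrected codeword c = 101000100100001

Compute s = H r^T mod 2 one row at a time:
  s_1 = 0 + 0 + 0 + 0 + 0 + 0 + 0 + 1 = 1 ≡ 1 (mod 2).
  s_2 = 0 + 0 + 0 + 1 + 0 + 0 + 0 + 1 = 2 ≡ 0 (mod 2).
  s_3 = 0 + 1 + 0 + 1 + 0 + 0 + 0 + 1 = 3 ≡ 1 (mod 2).
  s_4 = 1 + 1 + 0 + 1 + 0 + 0 + 0 + 1 = 4 ≡ 0 (mod 2).
s = (1, 0, 1, 0)^T — this equals column 10 of H (binary 1010), so error is at position 10.
Correct: flip bit 10 of r = 101000100000001 to get c = 101000100100001.


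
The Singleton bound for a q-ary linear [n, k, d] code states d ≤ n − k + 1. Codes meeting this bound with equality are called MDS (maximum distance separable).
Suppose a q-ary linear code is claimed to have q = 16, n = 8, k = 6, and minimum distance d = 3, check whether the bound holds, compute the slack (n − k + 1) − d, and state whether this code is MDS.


Singleton RHS = n − k + 1 = 3, slack = 0, bound satisfied, MDS.

Singleton bound: d ≤ n − k + 1.
Here n = 8, k = 6, so n − k + 1 = 3.
Given d = 3, check d ≤ 3: YES.
Slack = (n − k + 1) − d = 0.
The code is MDS (slack = 0).
Description: the claimed parameters are [8, 6, 3]_16; such a code would be MDS (meets Singleton bound).


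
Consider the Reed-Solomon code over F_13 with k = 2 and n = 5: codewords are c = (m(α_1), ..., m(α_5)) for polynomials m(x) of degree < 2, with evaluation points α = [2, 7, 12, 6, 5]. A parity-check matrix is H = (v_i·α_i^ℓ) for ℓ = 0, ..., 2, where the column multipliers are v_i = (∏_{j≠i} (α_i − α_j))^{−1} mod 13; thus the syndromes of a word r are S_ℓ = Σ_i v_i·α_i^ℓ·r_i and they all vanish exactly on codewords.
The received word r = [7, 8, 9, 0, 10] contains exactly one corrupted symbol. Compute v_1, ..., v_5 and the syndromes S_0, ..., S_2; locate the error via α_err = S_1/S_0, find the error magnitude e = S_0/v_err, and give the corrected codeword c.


S = (7, 9, 6), error at position 5, error magnitude e = 5, c = [7, 8, 9, 0, 5].

Step 1: column multipliers v_i = (∏_{j≠i}(α_i − α_j))^{−1} mod 13.
  i = 1 (α = 2): (2−7)(2−12)(2−6)(2−5) = (−5)·(−10)·(−4)·(−3) = 600 ≡ 2, so v_1 = 2^{−1} = 7 (mod 13).
  i = 2 (α = 7): (7−2)(7−12)(7−6)(7−5) = 5·(−5)·1·2 = −50 ≡ 2, so v_2 = 2^{−1} = 7 (mod 13).
  i = 3 (α = 12): (12−2)(12−7)(12−6)(12−5) = 10·5·6·7 = 2100 ≡ 7, so v_3 = 7^{−1} = 2 (mod 13).
  i = 4 (α = 6): (6−2)(6−7)(6−12)(6−5) = 4·(−1)·(−6)·1 = 24 ≡ 11, so v_4 = 11^{−1} = 6 (mod 13).
  i = 5 (α = 5): (5−2)(5−7)(5−12)(5−6) = 3·(−2)·(−7)·(−1) = −42 ≡ 10, so v_5 = 10^{−1} = 4 (mod 13).
  v = [7, 7, 2, 6, 4].
Step 2: syndromes of r = [7, 8, 9, 0, 10] (all sums mod 13).
  S_0 = Σ v_i r_i = 7·7 + 7·8 + 2·9 + 6·0 + 4·10 = 163 ≡ 7.
  S_1 = Σ v_i α_i r_i = 7·2·7 + 7·7·8 + 2·12·9 + 6·6·0 + 4·5·10 = 906 ≡ 9.
  α_i^2 mod 13 = [4, 10, 1, 10, 12].
  S_2 = Σ v_i α_i^2 r_i = 7·4·7 + 7·10·8 + 2·1·9 + 6·10·0 + 4·12·10 = 1254 ≡ 6.
  S = (7, 9, 6) ≠ 0, so r is not a codeword (an error is present).
Step 3: locate the error. For a single error e at position i, S_ℓ = v_i·e·α_i^ℓ, so α_err = S_1/S_0.
  S_0^{−1} = 7^{−1} = 2 (mod 13), so α_err = 9·2 = 18 ≡ 5 = α_5. Error position i = 5.
  Consistency check: S_2/S_1 = 6·3 = 18 ≡ 5 = α_err ✓ (single-error assumption holds).
Step 4: error magnitude e = S_0/v_5 = S_0·∏_{j≠5}(α_5 − α_j) = 7·10 = 70 ≡ 5 (mod 13).
Step 5: correct position 5: c_5 = r_5 − e = 10 − 5 ≡ 5 (mod 13). Hence c = [7, 8, 9, 0, 5].
  Check: interpolating c through the α_i gives m(x) = 4 + 8·x (degree < 2) with m(α_i) = c_i for every i, so c is indeed a codeword.


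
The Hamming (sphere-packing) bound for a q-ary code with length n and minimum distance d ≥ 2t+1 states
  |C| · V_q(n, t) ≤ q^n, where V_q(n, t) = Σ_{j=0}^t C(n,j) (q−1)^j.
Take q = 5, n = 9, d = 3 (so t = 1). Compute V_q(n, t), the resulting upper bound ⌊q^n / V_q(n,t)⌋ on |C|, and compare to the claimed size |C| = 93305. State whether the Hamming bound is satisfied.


V_q(n, t) = 37, q^n = 1953125, Hamming bound = 52787, |C| = 93305 > bound (violated).

Step 1: Compute V_q(n, t) = Σ_{j=0}^1 C(n, j) (q−1)^j.
  j = 0: C(9,0)·(4)^0 = 1·1 = 1.
  j = 1: C(9,1)·(4)^1 = 9·4 = 36.
  V_q(n, t) = 1 + 36 = 37.
Step 2: q^n = 5^9 = 1953125.
Step 3: Hamming bound ⌊q^n / V_q(n,t)⌋ = ⌊1953125/37⌋ = 52787.
Step 4: Compare |C| = 93305 to 52787: violated.
The claimed |C| lies above the Hamming bound, so no 5-ary code of length 9 with d ≥ 3 can have 93305 codewords.


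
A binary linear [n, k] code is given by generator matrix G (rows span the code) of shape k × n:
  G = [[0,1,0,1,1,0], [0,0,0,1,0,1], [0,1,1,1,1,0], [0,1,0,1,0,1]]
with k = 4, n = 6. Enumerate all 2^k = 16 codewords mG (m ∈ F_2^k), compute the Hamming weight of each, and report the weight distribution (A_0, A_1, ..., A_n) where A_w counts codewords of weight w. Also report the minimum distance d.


Weight distribution: A_0 = 1, A_1 = 2, A_2 = 4, A_3 = 6, A_4 = 3. Minimum distance d = 1.

Enumerate all 2^4 = 16 messages m ∈ F_2^4.
For each, compute codeword c = mG in F_2^6, then tally its weight.
  m = 0000 → c = 000000, weight = 0.
  m = 1000 → c = 010110, weight = 3.
  m = 0100 → c = 000101, weight = 2.
  m = 1100 → c = 010011, weight = 3.
  m = 0010 → c = 011110, weight = 4.
  m = 1010 → c = 001000, weight = 1.
  m = 0110 → c = 011011, weight = 4.
  m = 1110 → c = 001101, weight = 3.
  m = 0001 → c = 010101, weight = 3.
  m = 1001 → c = 000011, weight = 2.
  m = 0101 → c = 010000, weight = 1.
  m = 1101 → c = 000110, weight = 2.
  m = 0011 → c = 001011, weight = 3.
  m = 1011 → c = 011101, weight = 4.
  m = 0111 → c = 001110, weight = 3.
  m = 1111 → c = 011000, weight = 2.
Tally weights:
  weight 0: 1 codewords.
  weight 1: 2 codewords.
  weight 2: 4 codewords.
  weight 3: 6 codewords.
  weight 4: 3 codewords.
Minimum distance d = smallest w > 0 with A_w > 0 = 1.
Sanity: Σ A_w = 16 = 2^4 = 16 ✓.


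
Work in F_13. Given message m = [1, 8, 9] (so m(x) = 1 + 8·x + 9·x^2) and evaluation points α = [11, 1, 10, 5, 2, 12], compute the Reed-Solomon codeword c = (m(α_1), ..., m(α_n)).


c = [8, 5, 6, 6, 1, 2]

Message polynomial: m(x) = 1 + 8·x + 9·x^2 (mod 13).
For each evaluation point α_i, compute m(α_i) mod 13:
  α_1 = 11: Horner steps 9 → 3 → 8, so m(11) = 8.
  α_2 = 1: Horner steps 9 → 4 → 5, so m(1) = 5.
  α_3 = 10: Horner steps 9 → 7 → 6, so m(10) = 6.
  α_4 = 5: Horner steps 9 → 1 → 6, so m(5) = 6.
  α_5 = 2: Horner steps 9 → 0 → 1, so m(2) = 1.
  α_6 = 12: Horner steps 9 → 12 → 2, so m(12) = 2.
Codeword c = [8, 5, 6, 6, 1, 2] ∈ F_13^6.


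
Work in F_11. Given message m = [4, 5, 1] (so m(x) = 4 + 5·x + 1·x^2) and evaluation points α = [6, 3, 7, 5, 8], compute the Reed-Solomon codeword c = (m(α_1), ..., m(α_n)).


c = [4, 6, 0, 10, 9]

Message polynomial: m(x) = 4 + 5·x + 1·x^2 (mod 11).
For each evaluation point α_i, compute m(α_i) mod 11:
  α_1 = 6: Horner steps 1 → 0 → 4, so m(6) = 4.
  α_2 = 3: Horner steps 1 → 8 → 6, so m(3) = 6.
  α_3 = 7: Horner steps 1 → 1 → 0, so m(7) = 0.
  α_4 = 5: Horner steps 1 → 10 → 10, so m(5) = 10.
  α_5 = 8: Horner steps 1 → 2 → 9, so m(8) = 9.
Codeword c = [4, 6, 0, 10, 9] ∈ F_11^5.


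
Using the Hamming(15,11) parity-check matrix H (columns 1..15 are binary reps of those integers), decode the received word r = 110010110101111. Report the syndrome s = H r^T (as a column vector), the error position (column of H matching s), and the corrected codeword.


s = (0, 0, 1, 1)^T, error position = 3, corrected codeword c = 111010110101111

Compute s = H r^T mod 2 one row at a time:
  s_1 = 1 + 0 + 1 + 0 + 1 + 1 + 1 + 1 = 6 ≡ 0 (mod 2).
  s_2 = 0 + 1 + 0 + 1 + 1 + 1 + 1 + 1 = 6 ≡ 0 (mod 2).
  s_3 = 1 + 0 + 0 + 1 + 1 + 0 + 1 + 1 = 5 ≡ 1 (mod 2).
  s_4 = 1 + 0 + 1 + 1 + 0 + 0 + 1 + 1 = 5 ≡ 1 (mod 2).
s = (0, 0, 1, 1)^T — this equals column 3 of H (binary 0011), so error is at position 3.
Correct: flip bit 3 of r = 110010110101111 to get c = 111010110101111.


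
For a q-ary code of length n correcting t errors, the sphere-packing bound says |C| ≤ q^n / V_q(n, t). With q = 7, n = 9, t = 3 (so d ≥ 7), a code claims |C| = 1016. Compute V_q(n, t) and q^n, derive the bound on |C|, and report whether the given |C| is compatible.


V_q(n, t) = 19495, q^n = 40353607, Hamming bound = 2069, |C| = 1016 ≤ bound (satisfied).

Step 1: Compute V_q(n, t) = Σ_{j=0}^3 C(n, j) (q−1)^j.
  j = 0: C(9,0)·(6)^0 = 1·1 = 1.
  j = 1: C(9,1)·(6)^1 = 9·6 = 54.
  j = 2: C(9,2)·(6)^2 = 36·36 = 1296.
  j = 3: C(9,3)·(6)^3 = 84·216 = 18144.
  V_q(n, t) = 1 + 54 + 1296 + 18144 = 19495.
Step 2: q^n = 7^9 = 40353607.
Step 3: Hamming bound ⌊q^n / V_q(n,t)⌋ = ⌊40353607/19495⌋ = 2069.
Step 4: Compare |C| = 1016 to 2069: satisfied.
The claimed |C| lies below the Hamming bound.


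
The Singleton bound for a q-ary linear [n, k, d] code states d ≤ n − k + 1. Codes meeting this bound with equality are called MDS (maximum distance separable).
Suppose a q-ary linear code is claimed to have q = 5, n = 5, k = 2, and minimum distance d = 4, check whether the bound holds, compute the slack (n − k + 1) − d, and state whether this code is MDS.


Singleton RHS = n − k + 1 = 4, slack = 0, bound satisfied, MDS.

Singleton bound: d ≤ n − k + 1.
Here n = 5, k = 2, so n − k + 1 = 4.
Given d = 4, check d ≤ 4: YES.
Slack = (n − k + 1) − d = 0.
The code is MDS (slack = 0).
Description: the claimed parameters are [5, 2, 4]_5; such a code would be MDS (meets Singleton bound).


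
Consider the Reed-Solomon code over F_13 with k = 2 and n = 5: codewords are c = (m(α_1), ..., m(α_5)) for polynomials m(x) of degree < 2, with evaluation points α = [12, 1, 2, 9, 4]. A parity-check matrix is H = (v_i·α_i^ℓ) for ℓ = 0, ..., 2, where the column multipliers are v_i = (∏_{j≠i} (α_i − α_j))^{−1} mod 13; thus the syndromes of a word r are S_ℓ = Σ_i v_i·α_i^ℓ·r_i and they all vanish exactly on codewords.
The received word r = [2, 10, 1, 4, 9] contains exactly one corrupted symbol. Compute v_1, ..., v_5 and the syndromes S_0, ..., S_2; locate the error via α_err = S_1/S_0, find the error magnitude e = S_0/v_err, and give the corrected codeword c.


S = (8, 7, 11), error at position 4, error magnitude e = 1, c = [2, 10, 1, 3, 9].

Step 1: column multipliers v_i = (∏_{j≠i}(α_i − α_j))^{−1} mod 13.
  i = 1 (α = 12): (12−1)(12−2)(12−9)(12−4) = 11·10·3·8 = 2640 ≡ 1, so v_1 = 1^{−1} = 1 (mod 13).
  i = 2 (α = 1): (1−12)(1−2)(1−9)(1−4) = (−11)·(−1)·(−8)·(−3) = 264 ≡ 4, so v_2 = 4^{−1} = 10 (mod 13).
  i = 3 (α = 2): (2−12)(2−1)(2−9)(2−4) = (−10)·1·(−7)·(−2) = −140 ≡ 3, so v_3 = 3^{−1} = 9 (mod 13).
  i = 4 (α = 9): (9−12)(9−1)(9−2)(9−4) = (−3)·8·7·5 = −840 ≡ 5, so v_4 = 5^{−1} = 8 (mod 13).
  i = 5 (α = 4): (4−12)(4−1)(4−2)(4−9) = (−8)·3·2·(−5) = 240 ≡ 6, so v_5 = 6^{−1} = 11 (mod 13).
  v = [1, 10, 9, 8, 11].
Step 2: syndromes of r = [2, 10, 1, 4, 9] (all sums mod 13).
  S_0 = Σ v_i r_i = 1·2 + 10·10 + 9·1 + 8·4 + 11·9 = 242 ≡ 8.
  S_1 = Σ v_i α_i r_i = 1·12·2 + 10·1·10 + 9·2·1 + 8·9·4 + 11·4·9 = 826 ≡ 7.
  α_i^2 mod 13 = [1, 1, 4, 3, 3].
  S_2 = Σ v_i α_i^2 r_i = 1·1·2 + 10·1·10 + 9·4·1 + 8·3·4 + 11·3·9 = 531 ≡ 11.
  S = (8, 7, 11) ≠ 0, so r is not a codeword (an error is present).
Step 3: locate the error. For a single error e at position i, S_ℓ = v_i·e·α_i^ℓ, so α_err = S_1/S_0.
  S_0^{−1} = 8^{−1} = 5 (mod 13), so α_err = 7·5 = 35 ≡ 9 = α_4. Error position i = 4.
  Consistency check: S_2/S_1 = 11·2 = 22 ≡ 9 = α_err ✓ (single-error assumption holds).
Step 4: error magnitude e = S_0/v_4 = S_0·∏_{j≠4}(α_4 − α_j) = 8·5 = 40 ≡ 1 (mod 13).
Step 5: correct position 4: c_4 = r_4 − e = 4 − 1 ≡ 3 (mod 13). Hence c = [2, 10, 1, 3, 9].
  Check: interpolating c through the α_i gives m(x) = 6 + 4·x (degree < 2) with m(α_i) = c_i for every i, so c is indeed a codeword.


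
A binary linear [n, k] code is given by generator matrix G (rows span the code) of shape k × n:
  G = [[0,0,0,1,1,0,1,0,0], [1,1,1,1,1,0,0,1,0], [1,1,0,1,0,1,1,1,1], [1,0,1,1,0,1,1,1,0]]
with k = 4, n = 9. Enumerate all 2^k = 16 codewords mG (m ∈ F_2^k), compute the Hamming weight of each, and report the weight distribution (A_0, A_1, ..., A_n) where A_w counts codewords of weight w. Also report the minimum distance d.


Weight distribution: A_0 = 1, A_3 = 3, A_4 = 3, A_5 = 4, A_6 = 4, A_7 = 1. Minimum distance d = 3.

Enumerate all 2^4 = 16 messages m ∈ F_2^4.
For each, compute codeword c = mG in F_2^9, then tally its weight.
  m = 0000 → c = 000000000, weight = 0.
  m = 1000 → c = 000110100, weight = 3.
  m = 0100 → c = 111110010, weight = 6.
  m = 1100 → c = 111000110, weight = 5.
  m = 0010 → c = 110101111, weight = 7.
  m = 1010 → c = 110011011, weight = 6.
  m = 0110 → c = 001011101, weight = 5.
  m = 1110 → c = 001101001, weight = 4.
  m = 0001 → c = 101101110, weight = 6.
  m = 1001 → c = 101011010, weight = 5.
  m = 0101 → c = 010011100, weight = 4.
  m = 1101 → c = 010101000, weight = 3.
  m = 0011 → c = 011000001, weight = 3.
  m = 1011 → c = 011110101, weight = 6.
  m = 0111 → c = 100110011, weight = 5.
  m = 1111 → c = 100000111, weight = 4.
Tally weights:
  weight 0: 1 codewords.
  weight 3: 3 codewords.
  weight 4: 3 codewords.
  weight 5: 4 codewords.
  weight 6: 4 codewords.
  weight 7: 1 codewords.
Minimum distance d = smallest w > 0 with A_w > 0 = 3.
Sanity: Σ A_w = 16 = 2^4 = 16 ✓.


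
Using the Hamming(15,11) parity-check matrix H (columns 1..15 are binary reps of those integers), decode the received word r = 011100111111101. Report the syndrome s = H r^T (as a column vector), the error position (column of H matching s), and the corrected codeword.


s = (1, 1, 0, 0)^T, error position = 12, corrected codeword c = 011100111110101

Compute s = H r^T mod 2 one row at a time:
  s_1 = 1 + 1 + 1 + 1 + 1 + 1 + 0 + 1 = 7 ≡ 1 (mod 2).
  s_2 = 1 + 0 + 0 + 1 + 1 + 1 + 0 + 1 = 5 ≡ 1 (mod 2).
  s_3 = 1 + 1 + 0 + 1 + 1 + 1 + 0 + 1 = 6 ≡ 0 (mod 2).
  s_4 = 0 + 1 + 0 + 1 + 1 + 1 + 1 + 1 = 6 ≡ 0 (mod 2).
s = (1, 1, 0, 0)^T — this equals column 12 of H (binary 1100), so error is at position 12.
Correct: flip bit 12 of r = 011100111111101 to get c = 011100111110101.


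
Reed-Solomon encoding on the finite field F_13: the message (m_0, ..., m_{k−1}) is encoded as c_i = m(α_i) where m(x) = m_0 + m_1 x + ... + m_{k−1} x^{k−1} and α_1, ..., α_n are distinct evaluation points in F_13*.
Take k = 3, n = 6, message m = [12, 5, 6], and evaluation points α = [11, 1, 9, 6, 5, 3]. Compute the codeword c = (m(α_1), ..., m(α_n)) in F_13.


c = [0, 10, 10, 11, 5, 3]

Message polynomial: m(x) = 12 + 5·x + 6·x^2 (mod 13).
For each evaluation point α_i, compute m(α_i) mod 13:
  α_1 = 11: Horner steps 6 → 6 → 0, so m(11) = 0.
  α_2 = 1: Horner steps 6 → 11 → 10, so m(1) = 10.
  α_3 = 9: Horner steps 6 → 7 → 10, so m(9) = 10.
  α_4 = 6: Horner steps 6 → 2 → 11, so m(6) = 11.
  α_5 = 5: Horner steps 6 → 9 → 5, so m(5) = 5.
  α_6 = 3: Horner steps 6 → 10 → 3, so m(3) = 3.
Codeword c = [0, 10, 10, 11, 5, 3] ∈ F_13^6.


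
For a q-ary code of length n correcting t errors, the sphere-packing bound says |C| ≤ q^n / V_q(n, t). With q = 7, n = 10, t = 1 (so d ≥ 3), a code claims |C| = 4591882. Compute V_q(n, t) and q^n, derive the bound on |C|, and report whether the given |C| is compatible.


V_q(n, t) = 61, q^n = 282475249, Hamming bound = 4630741, |C| = 4591882 ≤ bound (satisfied).

Step 1: Compute V_q(n, t) = Σ_{j=0}^1 C(n, j) (q−1)^j.
  j = 0: C(10,0)·(6)^0 = 1·1 = 1.
  j = 1: C(10,1)·(6)^1 = 10·6 = 60.
  V_q(n, t) = 1 + 60 = 61.
Step 2: q^n = 7^10 = 282475249.
Step 3: Hamming bound ⌊q^n / V_q(n,t)⌋ = ⌊282475249/61⌋ = 4630741.
Step 4: Compare |C| = 4591882 to 4630741: satisfied.
The claimed |C| lies below the Hamming bound.


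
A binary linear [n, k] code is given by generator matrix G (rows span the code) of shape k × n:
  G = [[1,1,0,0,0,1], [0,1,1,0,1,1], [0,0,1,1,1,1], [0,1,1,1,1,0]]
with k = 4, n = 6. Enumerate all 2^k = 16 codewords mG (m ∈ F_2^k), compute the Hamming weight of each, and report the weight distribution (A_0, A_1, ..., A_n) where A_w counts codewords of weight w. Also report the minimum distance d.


Weight distribution: A_0 = 1, A_1 = 1, A_2 = 4, A_3 = 4, A_4 = 3, A_5 = 3. Minimum distance d = 1.

Enumerate all 2^4 = 16 messages m ∈ F_2^4.
For each, compute codeword c = mG in F_2^6, then tally its weight.
  m = 0000 → c = 000000, weight = 0.
  m = 1000 → c = 110001, weight = 3.
  m = 0100 → c = 011011, weight = 4.
  m = 1100 → c = 101010, weight = 3.
  m = 0010 → c = 001111, weight = 4.
  m = 1010 → c = 111110, weight = 5.
  m = 0110 → c = 010100, weight = 2.
  m = 1110 → c = 100101, weight = 3.
  m = 0001 → c = 011110, weight = 4.
  m = 1001 → c = 101111, weight = 5.
  m = 0101 → c = 000101, weight = 2.
  m = 1101 → c = 110100, weight = 3.
  m = 0011 → c = 010001, weight = 2.
  m = 1011 → c = 100000, weight = 1.
  m = 0111 → c = 001010, weight = 2.
  m = 1111 → c = 111011, weight = 5.
Tally weights:
  weight 0: 1 codewords.
  weight 1: 1 codewords.
  weight 2: 4 codewords.
  weight 3: 4 codewords.
  weight 4: 3 codewords.
  weight 5: 3 codewords.
Minimum distance d = smallest w > 0 with A_w > 0 = 1.
Sanity: Σ A_w = 16 = 2^4 = 16 ✓.


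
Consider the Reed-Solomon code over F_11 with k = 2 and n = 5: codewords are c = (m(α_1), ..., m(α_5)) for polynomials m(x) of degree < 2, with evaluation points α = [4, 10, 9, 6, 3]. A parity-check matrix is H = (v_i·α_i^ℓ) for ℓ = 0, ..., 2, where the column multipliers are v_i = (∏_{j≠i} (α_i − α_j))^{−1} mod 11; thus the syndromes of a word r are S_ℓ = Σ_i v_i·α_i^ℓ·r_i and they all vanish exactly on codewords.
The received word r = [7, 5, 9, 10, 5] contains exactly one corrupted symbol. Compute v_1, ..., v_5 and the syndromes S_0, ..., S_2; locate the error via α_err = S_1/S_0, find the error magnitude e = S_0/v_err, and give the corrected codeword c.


S = (1, 3, 9), error at position 5, error magnitude e = 5, c = [7, 5, 9, 10, 0].

Step 1: column multipliers v_i = (∏_{j≠i}(α_i − α_j))^{−1} mod 11.
  i = 1 (α = 4): (4−10)(4−9)(4−6)(4−3) = (−6)·(−5)·(−2)·1 = −60 ≡ 6, so v_1 = 6^{−1} = 2 (mod 11).
  i = 2 (α = 10): (10−4)(10−9)(10−6)(10−3) = 6·1·4·7 = 168 ≡ 3, so v_2 = 3^{−1} = 4 (mod 11).
  i = 3 (α = 9): (9−4)(9−10)(9−6)(9−3) = 5·(−1)·3·6 = −90 ≡ 9, so v_3 = 9^{−1} = 5 (mod 11).
  i = 4 (α = 6): (6−4)(6−10)(6−9)(6−3) = 2·(−4)·(−3)·3 = 72 ≡ 6, so v_4 = 6^{−1} = 2 (mod 11).
  i = 5 (α = 3): (3−4)(3−10)(3−9)(3−6) = (−1)·(−7)·(−6)·(−3) = 126 ≡ 5, so v_5 = 5^{−1} = 9 (mod 11).
  v = [2, 4, 5, 2, 9].
Step 2: syndromes of r = [7, 5, 9, 10, 5] (all sums mod 11).
  S_0 = Σ v_i r_i = 2·7 + 4·5 + 5·9 + 2·10 + 9·5 = 144 ≡ 1.
  S_1 = Σ v_i α_i r_i = 2·4·7 + 4·10·5 + 5·9·9 + 2·6·10 + 9·3·5 = 916 ≡ 3.
  α_i^2 mod 11 = [5, 1, 4, 3, 9].
  S_2 = Σ v_i α_i^2 r_i = 2·5·7 + 4·1·5 + 5·4·9 + 2·3·10 + 9·9·5 = 735 ≡ 9.
  S = (1, 3, 9) ≠ 0, so r is not a codeword (an error is present).
Step 3: locate the error. For a single error e at position i, S_ℓ = v_i·e·α_i^ℓ, so α_err = S_1/S_0.
  S_0^{−1} = 1^{−1} = 1 (mod 11), so α_err = 3·1 = 3 ≡ 3 = α_5. Error position i = 5.
  Consistency check: S_2/S_1 = 9·4 = 36 ≡ 3 = α_err ✓ (single-error assumption holds).
Step 4: error magnitude e = S_0/v_5 = S_0·∏_{j≠5}(α_5 − α_j) = 1·5 = 5 ≡ 5 (mod 11).
Step 5: correct position 5: c_5 = r_5 − e = 5 − 5 ≡ 0 (mod 11). Hence c = [7, 5, 9, 10, 0].
  Check: interpolating c through the α_i gives m(x) = 1 + 7·x (degree < 2) with m(α_i) = c_i for every i, so c is indeed a codeword.
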